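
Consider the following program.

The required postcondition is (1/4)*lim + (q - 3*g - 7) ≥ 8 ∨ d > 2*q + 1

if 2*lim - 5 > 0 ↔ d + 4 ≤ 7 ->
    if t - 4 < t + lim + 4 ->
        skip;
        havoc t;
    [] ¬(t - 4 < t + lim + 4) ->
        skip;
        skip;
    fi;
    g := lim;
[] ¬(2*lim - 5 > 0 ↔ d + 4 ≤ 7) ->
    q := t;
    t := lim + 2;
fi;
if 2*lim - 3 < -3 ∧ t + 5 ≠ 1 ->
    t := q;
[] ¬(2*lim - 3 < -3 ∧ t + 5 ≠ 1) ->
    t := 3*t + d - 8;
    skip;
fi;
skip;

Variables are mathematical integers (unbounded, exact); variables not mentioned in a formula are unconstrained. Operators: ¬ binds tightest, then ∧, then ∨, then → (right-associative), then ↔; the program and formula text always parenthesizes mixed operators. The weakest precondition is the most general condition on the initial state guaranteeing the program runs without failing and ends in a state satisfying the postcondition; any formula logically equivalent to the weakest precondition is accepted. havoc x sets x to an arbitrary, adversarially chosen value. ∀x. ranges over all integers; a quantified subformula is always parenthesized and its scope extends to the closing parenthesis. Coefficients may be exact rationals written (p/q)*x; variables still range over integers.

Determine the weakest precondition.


Working backward. After the program, the postcondition (1/4)*lim + (q - 3*g - 7) ≥ 8 ∨ d > 2*q + 1 must hold; in canonical form it is (1/4)*lim + q ≥ 3*g + 15 ∨ d > 2*q + 1.
Before skip: (1/4)*lim + q ≥ 3*g + 15 ∨ d > 2*q + 1
Then branch requires (1/4)*lim + q ≥ 3*g + 15 ∨ d > 2*q + 1; else branch requires (1/4)*lim + q ≥ 3*g + 15 ∨ d > 2*q + 1.
Before the if: ((2*lim < 0 ∧ t ≠ -4) → ((1/4)*lim + q ≥ 3*g + 15 ∨ d > 2*q + 1)) ∧ ((¬(2*lim < 0 ∧ t ≠ -4)) → ((1/4)*lim + q ≥ 3*g + 15 ∨ d > 2*q + 1))
Then branch requires (lim > -8 → (∀t_1. (((2*lim < 0 ∧ t_1 ≠ -4) → (q ≥ (11/4)*lim + 15 ∨ d > 2*q + 1)) ∧ ((¬(2*lim < 0 ∧ t_1 ≠ -4)) → (q ≥ (11/4)*lim + 15 ∨ d > 2*q + 1))))) ∧ ((¬(lim > -8)) → (((2*lim < 0 ∧ t ≠ -4) → (q ≥ (11/4)*lim + 15 ∨ d > 2*q + 1)) ∧ ((¬(2*lim < 0 ∧ t ≠ -4)) → (q ≥ (11/4)*lim + 15 ∨ d > 2*q + 1)))); else branch requires ((2*lim < 0 ∧ lim ≠ -6) → ((1/4)*lim + t ≥ 3*g + 15 ∨ d > 2*t + 1)) ∧ ((¬(2*lim < 0 ∧ lim ≠ -6)) → ((1/4)*lim + t ≥ 3*g + 15 ∨ d > 2*t + 1)).
Before the if: ((2*lim > 5 ↔ d ≤ 3) → ((lim > -8 → (∀t_1. (((2*lim < 0 ∧ t_1 ≠ -4) → (q ≥ (11/4)*lim + 15 ∨ d > 2*q + 1)) ∧ ((¬(2*lim < 0 ∧ t_1 ≠ -4)) → (q ≥ (11/4)*lim + 15 ∨ d > 2*q + 1))))) ∧ ((¬(lim > -8)) → (((2*lim < 0 ∧ t ≠ -4) → (q ≥ (11/4)*lim + 15 ∨ d > 2*q + 1)) ∧ ((¬(2*lim < 0 ∧ t ≠ -4)) → (q ≥ (11/4)*lim + 15 ∨ d > 2*q + 1)))))) ∧ ((¬(2*lim > 5 ↔ d ≤ 3)) → (((2*lim < 0 ∧ lim ≠ -6) → ((1/4)*lim + t ≥ 3*g + 15 ∨ d > 2*t + 1)) ∧ ((¬(2*lim < 0 ∧ lim ≠ -6)) → ((1/4)*lim + t ≥ 3*g + 15 ∨ d > 2*t + 1))))
Answer: WP = ((2*lim > 5 ↔ d ≤ 3) → ((lim > -8 → (∀t_1. (((2*lim < 0 ∧ t_1 ≠ -4) → (q ≥ (11/4)*lim + 15 ∨ d > 2*q + 1)) ∧ ((¬(2*lim < 0 ∧ t_1 ≠ -4)) → (q ≥ (11/4)*lim + 15 ∨ d > 2*q + 1))))) ∧ ((¬(lim > -8)) → (((2*lim < 0 ∧ t ≠ -4) → (q ≥ (11/4)*lim + 15 ∨ d > 2*q + 1)) ∧ ((¬(2*lim < 0 ∧ t ≠ -4)) → (q ≥ (11/4)*lim + 15 ∨ d > 2*q + 1)))))) ∧ ((¬(2*lim > 5 ↔ d ≤ 3)) → (((2*lim < 0 ∧ lim ≠ -6) → ((1/4)*lim + t ≥ 3*g + 15 ∨ d > 2*t + 1)) ∧ ((¬(2*lim < 0 ∧ lim ≠ -6)) → ((1/4)*lim + t ≥ 3*g + 15 ∨ d > 2*t + 1))))


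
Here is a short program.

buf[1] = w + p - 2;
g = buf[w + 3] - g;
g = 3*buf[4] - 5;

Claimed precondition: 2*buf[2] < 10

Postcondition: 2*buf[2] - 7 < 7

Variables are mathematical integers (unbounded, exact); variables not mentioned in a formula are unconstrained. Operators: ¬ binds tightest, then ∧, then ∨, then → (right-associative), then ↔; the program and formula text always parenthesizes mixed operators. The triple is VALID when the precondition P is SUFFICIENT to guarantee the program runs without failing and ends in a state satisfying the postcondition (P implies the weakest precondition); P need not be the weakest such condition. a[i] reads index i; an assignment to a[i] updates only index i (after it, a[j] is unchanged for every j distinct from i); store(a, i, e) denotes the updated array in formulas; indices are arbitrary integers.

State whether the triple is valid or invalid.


Working backward. After the program, the postcondition 2*buf[2] - 7 < 7 must hold; in canonical form it is 2*buf[2] < 14.
Before g := 3*buf[4] - 5: 2*buf[2] < 14
Before g := buf[w + 3] - g: 2*buf[2] < 14
Before buf[1] := w + p - 2: 2*buf[2] < 14
The weakest precondition is 2*buf[2] < 14.
Check whether 2*buf[2] < 10 implies it.
Every state satisfying the precondition satisfies the weakest precondition: the implication holds.
Answer: valid


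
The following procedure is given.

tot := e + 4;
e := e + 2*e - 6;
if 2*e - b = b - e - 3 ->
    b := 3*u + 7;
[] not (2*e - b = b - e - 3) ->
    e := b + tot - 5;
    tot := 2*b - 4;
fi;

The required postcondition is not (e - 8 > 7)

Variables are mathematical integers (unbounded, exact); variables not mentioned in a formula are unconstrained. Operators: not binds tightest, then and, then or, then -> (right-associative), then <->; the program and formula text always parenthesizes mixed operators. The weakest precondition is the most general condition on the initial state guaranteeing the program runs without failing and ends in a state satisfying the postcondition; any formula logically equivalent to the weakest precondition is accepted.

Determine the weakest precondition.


Working backward. After the program, the postcondition not (e - 8 > 7) must hold; in canonical form it is not (e > 15).
Then branch requires not (e > 15); else branch requires not (b + tot > 20).
Before the if: (3*e = 2*b - 3 -> (not (e > 15))) and ((not (3*e = 2*b - 3)) -> (not (b + tot > 20)))
Before e := e + 2*e - 6: (9*e = 2*b + 15 -> (not (3*e > 21))) and ((not (9*e = 2*b + 15)) -> (not (b + tot > 20)))
Before tot := e + 4: (9*e = 2*b + 15 -> (not (3*e > 21))) and ((not (9*e = 2*b + 15)) -> (not (b + e > 16)))
Answer: WP = (9*e = 2*b + 15 -> (not (3*e > 21))) and ((not (9*e = 2*b + 15)) -> (not (b + e > 16)))


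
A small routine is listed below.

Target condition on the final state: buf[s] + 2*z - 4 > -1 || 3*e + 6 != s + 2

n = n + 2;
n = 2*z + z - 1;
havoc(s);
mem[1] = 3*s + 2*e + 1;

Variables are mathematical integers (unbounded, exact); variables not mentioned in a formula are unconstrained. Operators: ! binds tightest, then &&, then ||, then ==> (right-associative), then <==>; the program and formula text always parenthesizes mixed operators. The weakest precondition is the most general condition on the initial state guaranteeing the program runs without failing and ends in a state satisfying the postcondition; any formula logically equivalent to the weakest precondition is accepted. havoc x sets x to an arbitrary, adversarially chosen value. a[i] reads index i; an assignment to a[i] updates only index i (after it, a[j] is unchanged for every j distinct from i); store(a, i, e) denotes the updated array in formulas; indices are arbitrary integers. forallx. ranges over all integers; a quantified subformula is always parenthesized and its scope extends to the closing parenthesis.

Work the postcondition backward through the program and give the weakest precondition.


Working backward. After the program, the postcondition buf[s] + 2*z - 4 > -1 || 3*e + 6 != s + 2 must hold; in canonical form it is buf[s] + 2*z > 3 || 3*e != s - 4.
Before mem[1] := 3*s + 2*e + 1: buf[s] + 2*z > 3 || 3*e != s - 4
Before havoc s: forall s_1. (buf[s_1] + 2*z > 3 || 3*e != s_1 - 4)
Before n := 2*z + z - 1: forall s_1. (buf[s_1] + 2*z > 3 || 3*e != s_1 - 4)
Before n := n + 2: forall s_1. (buf[s_1] + 2*z > 3 || 3*e != s_1 - 4)
Answer: WP = forall s_1. (buf[s_1] + 2*z > 3 || 3*e != s_1 - 4)


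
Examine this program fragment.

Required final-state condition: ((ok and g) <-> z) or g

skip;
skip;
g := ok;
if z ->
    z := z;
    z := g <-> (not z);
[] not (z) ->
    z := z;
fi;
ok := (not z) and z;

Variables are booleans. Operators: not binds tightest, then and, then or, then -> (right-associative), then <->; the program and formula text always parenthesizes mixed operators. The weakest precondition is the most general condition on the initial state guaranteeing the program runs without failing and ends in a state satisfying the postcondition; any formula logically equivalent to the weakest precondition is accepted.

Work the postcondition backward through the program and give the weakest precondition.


Working backward. After the program, ((ok and g) <-> z) or g must hold.
Before ok := (not z) and z: (not z) or g
Then branch requires (not (g <-> (not z))) or g; else branch requires (not z) or g.
Before the if: (z -> ((not (g <-> (not z))) or g)) and ((not z) -> ((not z) or g))
Before g := ok: (z -> ((not (ok <-> (not z))) or ok)) and ((not z) -> ((not z) or ok))
Before skip: (z -> ((not (ok <-> (not z))) or ok)) and ((not z) -> ((not z) or ok))
Before skip: (z -> ((not (ok <-> (not z))) or ok)) and ((not z) -> ((not z) or ok))
Answer: WP = (z -> ((not (ok <-> (not z))) or ok)) and ((not z) -> ((not z) or ok))


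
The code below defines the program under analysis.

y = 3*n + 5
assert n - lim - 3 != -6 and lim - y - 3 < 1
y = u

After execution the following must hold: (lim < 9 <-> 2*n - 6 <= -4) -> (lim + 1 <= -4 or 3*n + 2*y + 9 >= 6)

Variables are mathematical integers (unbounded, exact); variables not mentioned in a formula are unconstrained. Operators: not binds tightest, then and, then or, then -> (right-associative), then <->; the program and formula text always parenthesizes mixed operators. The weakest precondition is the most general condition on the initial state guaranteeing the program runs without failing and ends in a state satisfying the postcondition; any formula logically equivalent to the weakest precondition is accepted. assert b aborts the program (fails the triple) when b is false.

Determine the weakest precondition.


Working backward. After the program, the postcondition (lim < 9 <-> 2*n - 6 <= -4) -> (lim + 1 <= -4 or 3*n + 2*y + 9 >= 6) must hold; in canonical form it is (lim < 9 <-> 2*n <= 2) -> (lim <= -5 or 3*n + 2*y >= -3).
Before y := u: (lim < 9 <-> 2*n <= 2) -> (lim <= -5 or 3*n + 2*u >= -3)
Before assert n - lim - 3 != -6 and lim - y - 3 < 1: n != lim - 3 and lim < y + 4 and ((lim < 9 <-> 2*n <= 2) -> (lim <= -5 or 3*n + 2*u >= -3))
Before y := 3*n + 5: n != lim - 3 and lim < 3*n + 9 and ((lim < 9 <-> 2*n <= 2) -> (lim <= -5 or 3*n + 2*u >= -3))
Answer: WP = n != lim - 3 and lim < 3*n + 9 and ((lim < 9 <-> 2*n <= 2) -> (lim <= -5 or 3*n + 2*u >= -3))


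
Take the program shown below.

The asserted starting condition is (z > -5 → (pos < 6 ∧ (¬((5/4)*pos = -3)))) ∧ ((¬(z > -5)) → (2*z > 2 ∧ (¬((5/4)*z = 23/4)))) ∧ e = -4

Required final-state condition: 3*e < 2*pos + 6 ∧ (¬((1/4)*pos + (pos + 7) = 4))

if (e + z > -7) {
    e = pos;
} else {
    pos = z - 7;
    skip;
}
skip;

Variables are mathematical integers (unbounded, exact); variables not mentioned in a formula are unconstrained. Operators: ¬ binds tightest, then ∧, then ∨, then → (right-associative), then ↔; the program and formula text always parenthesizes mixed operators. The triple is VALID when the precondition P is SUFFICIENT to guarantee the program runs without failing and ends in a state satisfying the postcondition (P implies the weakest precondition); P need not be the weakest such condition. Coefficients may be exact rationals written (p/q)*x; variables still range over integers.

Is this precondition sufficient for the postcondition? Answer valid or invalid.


Working backward. After the program, the postcondition 3*e < 2*pos + 6 ∧ (¬((1/4)*pos + (pos + 7) = 4)) must hold; in canonical form it is 3*e < 2*pos + 6 ∧ (¬((5/4)*pos = -3)).
Before skip: 3*e < 2*pos + 6 ∧ (¬((5/4)*pos = -3))
Then branch requires pos < 6 ∧ (¬((5/4)*pos = -3)); else branch requires 3*e < 2*z - 8 ∧ (¬((5/4)*z = 23/4)).
Before the if: (e + z > -7 → (pos < 6 ∧ (¬((5/4)*pos = -3)))) ∧ ((¬(e + z > -7)) → (3*e < 2*z - 8 ∧ (¬((5/4)*z = 23/4))))
The weakest precondition is (e + z > -7 → (pos < 6 ∧ (¬((5/4)*pos = -3)))) ∧ ((¬(e + z > -7)) → (3*e < 2*z - 8 ∧ (¬((5/4)*z = 23/4)))).
Check whether (z > -5 → (pos < 6 ∧ (¬((5/4)*pos = -3)))) ∧ ((¬(z > -5)) → (2*z > 2 ∧ (¬((5/4)*z = 23/4)))) ∧ e = -4 implies it.
Countermodel: at the initial state e = -4, pos = 5, z = -3, the precondition holds but the weakest precondition fails.
Answer: invalid


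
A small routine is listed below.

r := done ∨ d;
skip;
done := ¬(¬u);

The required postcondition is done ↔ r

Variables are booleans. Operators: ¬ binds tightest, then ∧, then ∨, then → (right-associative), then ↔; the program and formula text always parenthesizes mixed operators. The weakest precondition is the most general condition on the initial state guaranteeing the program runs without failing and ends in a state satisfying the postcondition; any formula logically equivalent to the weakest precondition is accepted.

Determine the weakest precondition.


Working backward. After the program, done ↔ r must hold.
Before done := ¬(¬u): u ↔ r
Before skip: u ↔ r
Before r := done ∨ d: u ↔ (done ∨ d)
Answer: WP = u ↔ (done ∨ d)


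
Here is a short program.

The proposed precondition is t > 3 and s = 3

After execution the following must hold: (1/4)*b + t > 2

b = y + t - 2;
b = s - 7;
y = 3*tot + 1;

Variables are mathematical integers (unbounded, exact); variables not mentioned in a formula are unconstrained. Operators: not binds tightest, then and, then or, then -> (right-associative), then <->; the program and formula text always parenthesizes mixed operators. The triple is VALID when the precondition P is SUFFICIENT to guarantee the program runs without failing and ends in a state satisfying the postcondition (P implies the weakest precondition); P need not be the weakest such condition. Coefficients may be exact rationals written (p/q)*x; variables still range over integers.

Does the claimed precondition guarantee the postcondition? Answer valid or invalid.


Working backward. After the program, (1/4)*b + t > 2 must hold.
Before y := 3*tot + 1: (1/4)*b + t > 2
Before b := s - 7: (1/4)*s + t > 15/4
Before b := y + t - 2: (1/4)*s + t > 15/4
The weakest precondition is (1/4)*s + t > 15/4.
Check whether t > 3 and s = 3 implies it.
Every state satisfying the precondition satisfies the weakest precondition: the implication holds.
Answer: valid


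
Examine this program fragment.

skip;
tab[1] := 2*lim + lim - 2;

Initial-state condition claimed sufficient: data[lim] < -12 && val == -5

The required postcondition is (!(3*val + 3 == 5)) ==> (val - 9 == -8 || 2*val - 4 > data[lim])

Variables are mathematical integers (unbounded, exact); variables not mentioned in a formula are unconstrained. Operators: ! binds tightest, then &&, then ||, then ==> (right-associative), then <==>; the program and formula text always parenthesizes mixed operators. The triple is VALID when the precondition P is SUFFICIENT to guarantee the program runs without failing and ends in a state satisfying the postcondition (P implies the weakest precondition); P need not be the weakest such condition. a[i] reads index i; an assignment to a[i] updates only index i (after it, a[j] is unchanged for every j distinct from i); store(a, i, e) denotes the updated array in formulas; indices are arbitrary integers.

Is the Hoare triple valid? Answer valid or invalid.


Working backward. After the program, the postcondition (!(3*val + 3 == 5)) ==> (val - 9 == -8 || 2*val - 4 > data[lim]) must hold; in canonical form it is (!(3*val == 2)) ==> (val == 1 || 2*val > data[lim] + 4).
Before tab[1] := 2*lim + lim - 2: (!(3*val == 2)) ==> (val == 1 || 2*val > data[lim] + 4)
Before skip: (!(3*val == 2)) ==> (val == 1 || 2*val > data[lim] + 4)
The weakest precondition is (!(3*val == 2)) ==> (val == 1 || 2*val > data[lim] + 4).
Check whether data[lim] < -12 && val == -5 implies it.
Countermodel: at the initial state data = {[0] = -13, elsewhere -13}, lim = 0, val = -5, the precondition holds but the weakest precondition fails.
Answer: invalid


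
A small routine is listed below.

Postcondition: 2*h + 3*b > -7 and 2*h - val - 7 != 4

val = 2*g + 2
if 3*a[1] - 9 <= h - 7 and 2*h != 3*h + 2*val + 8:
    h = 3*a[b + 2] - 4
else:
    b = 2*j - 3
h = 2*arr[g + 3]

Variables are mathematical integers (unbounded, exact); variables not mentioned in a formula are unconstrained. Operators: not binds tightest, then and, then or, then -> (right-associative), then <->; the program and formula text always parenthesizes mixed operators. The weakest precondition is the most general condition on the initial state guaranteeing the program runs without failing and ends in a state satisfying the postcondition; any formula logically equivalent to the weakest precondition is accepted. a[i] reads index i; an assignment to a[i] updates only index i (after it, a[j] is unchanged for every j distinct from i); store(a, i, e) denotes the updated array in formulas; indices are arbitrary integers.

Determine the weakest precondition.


Working backward. After the program, the postcondition 2*h + 3*b > -7 and 2*h - val - 7 != 4 must hold; in canonical form it is 3*b + 2*h > -7 and 2*h != val + 11.
Before h := 2*arr[g + 3]: 4*arr[g + 3] + 3*b > -7 and 4*arr[g + 3] != val + 11
Then branch requires 4*arr[g + 3] + 3*b > -7 and 4*arr[g + 3] != val + 11; else branch requires 4*arr[g + 3] + 6*j > 2 and 4*arr[g + 3] != val + 11.
Before the if: ((3*a[1] <= h + 2 and h + 2*val != -8) -> (4*arr[g + 3] + 3*b > -7 and 4*arr[g + 3] != val + 11)) and ((not (3*a[1] <= h + 2 and h + 2*val != -8)) -> (4*arr[g + 3] + 6*j > 2 and 4*arr[g + 3] != val + 11))
Before val := 2*g + 2: ((3*a[1] <= h + 2 and 4*g + h != -12) -> (4*arr[g + 3] + 3*b > -7 and 4*arr[g + 3] != 2*g + 13)) and ((not (3*a[1] <= h + 2 and 4*g + h != -12)) -> (4*arr[g + 3] + 6*j > 2 and 4*arr[g + 3] != 2*g + 13))
Answer: WP = ((3*a[1] <= h + 2 and 4*g + h != -12) -> (4*arr[g + 3] + 3*b > -7 and 4*arr[g + 3] != 2*g + 13)) and ((not (3*a[1] <= h + 2 and 4*g + h != -12)) -> (4*arr[g + 3] + 6*j > 2 and 4*arr[g + 3] != 2*g + 13))


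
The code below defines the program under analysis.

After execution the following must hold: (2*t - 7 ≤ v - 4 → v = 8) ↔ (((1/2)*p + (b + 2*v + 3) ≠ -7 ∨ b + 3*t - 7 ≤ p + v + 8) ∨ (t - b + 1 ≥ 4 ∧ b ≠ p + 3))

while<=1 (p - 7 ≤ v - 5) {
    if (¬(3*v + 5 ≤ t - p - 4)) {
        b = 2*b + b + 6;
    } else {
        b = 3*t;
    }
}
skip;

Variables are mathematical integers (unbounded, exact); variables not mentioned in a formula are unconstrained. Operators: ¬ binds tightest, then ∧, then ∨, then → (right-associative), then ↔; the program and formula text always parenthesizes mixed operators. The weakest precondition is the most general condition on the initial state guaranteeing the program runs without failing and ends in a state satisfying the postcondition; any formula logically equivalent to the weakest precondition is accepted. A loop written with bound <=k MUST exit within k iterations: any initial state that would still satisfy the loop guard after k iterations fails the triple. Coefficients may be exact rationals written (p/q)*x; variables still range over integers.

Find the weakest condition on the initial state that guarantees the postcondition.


Working backward. After the program, the postcondition (2*t - 7 ≤ v - 4 → v = 8) ↔ (((1/2)*p + (b + 2*v + 3) ≠ -7 ∨ b + 3*t - 7 ≤ p + v + 8) ∨ (t - b + 1 ≥ 4 ∧ b ≠ p + 3)) must hold; in canonical form it is (2*t ≤ v + 3 → v = 8) ↔ (b + (1/2)*p + 2*v ≠ -10 ∨ b + 3*t ≤ p + v + 15 ∨ (t ≥ b + 3 ∧ b ≠ p + 3)).
Before skip: (2*t ≤ v + 3 → v = 8) ↔ (b + (1/2)*p + 2*v ≠ -10 ∨ b + 3*t ≤ p + v + 15 ∨ (t ≥ b + 3 ∧ b ≠ p + 3))
Before the loop (bound <=1), unroll the exhaustion recursion (WP_0 = exit-now case; WP_j = one more guarded iteration, up to j = 1):
  WP_0: (¬(p ≤ v + 2)) ∧ ((2*t ≤ v + 3 → v = 8) ↔ (b + (1/2)*p + 2*v ≠ -10 ∨ b + 3*t ≤ p + v + 15 ∨ (t ≥ b + 3 ∧ b ≠ p + 3)))
  WP_1: (p ≤ v + 2 → (((¬(p + 3*v ≤ t - 9)) → ((¬(p ≤ v + 2)) ∧ ((2*t ≤ v + 3 → v = 8) ↔ (3*b + (1/2)*p + 2*v ≠ -16 ∨ 3*b + 3*t ≤ p + v + 9 ∨ (t ≥ 3*b + 9 ∧ 3*b ≠ p - 3))))) ∧ (p + 3*v ≤ t - 9 → ((¬(p ≤ v + 2)) ∧ ((2*t ≤ v + 3 → v = 8) ↔ ((1/2)*p + 3*t + 2*v ≠ -10 ∨ 6*t ≤ p + v + 15 ∨ (2*t ≤ -3 ∧ 3*t ≠ p + 3))))))) ∧ ((¬(p ≤ v + 2)) → ((2*t ≤ v + 3 → v = 8) ↔ (b + (1/2)*p + 2*v ≠ -10 ∨ b + 3*t ≤ p + v + 15 ∨ (t ≥ b + 3 ∧ b ≠ p + 3))))
So before the loop: (p ≤ v + 2 → (((¬(p + 3*v ≤ t - 9)) → ((¬(p ≤ v + 2)) ∧ ((2*t ≤ v + 3 → v = 8) ↔ (3*b + (1/2)*p + 2*v ≠ -16 ∨ 3*b + 3*t ≤ p + v + 9 ∨ (t ≥ 3*b + 9 ∧ 3*b ≠ p - 3))))) ∧ (p + 3*v ≤ t - 9 → ((¬(p ≤ v + 2)) ∧ ((2*t ≤ v + 3 → v = 8) ↔ ((1/2)*p + 3*t + 2*v ≠ -10 ∨ 6*t ≤ p + v + 15 ∨ (2*t ≤ -3 ∧ 3*t ≠ p + 3))))))) ∧ ((¬(p ≤ v + 2)) → ((2*t ≤ v + 3 → v = 8) ↔ (b + (1/2)*p + 2*v ≠ -10 ∨ b + 3*t ≤ p + v + 15 ∨ (t ≥ b + 3 ∧ b ≠ p + 3))))
Answer: WP = (p ≤ v + 2 → (((¬(p + 3*v ≤ t - 9)) → ((¬(p ≤ v + 2)) ∧ ((2*t ≤ v + 3 → v = 8) ↔ (3*b + (1/2)*p + 2*v ≠ -16 ∨ 3*b + 3*t ≤ p + v + 9 ∨ (t ≥ 3*b + 9 ∧ 3*b ≠ p - 3))))) ∧ (p + 3*v ≤ t - 9 → ((¬(p ≤ v + 2)) ∧ ((2*t ≤ v + 3 → v = 8) ↔ ((1/2)*p + 3*t + 2*v ≠ -10 ∨ 6*t ≤ p + v + 15 ∨ (2*t ≤ -3 ∧ 3*t ≠ p + 3))))))) ∧ ((¬(p ≤ v + 2)) → ((2*t ≤ v + 3 → v = 8) ↔ (b + (1/2)*p + 2*v ≠ -10 ∨ b + 3*t ≤ p + v + 15 ∨ (t ≥ b + 3 ∧ b ≠ p + 3))))


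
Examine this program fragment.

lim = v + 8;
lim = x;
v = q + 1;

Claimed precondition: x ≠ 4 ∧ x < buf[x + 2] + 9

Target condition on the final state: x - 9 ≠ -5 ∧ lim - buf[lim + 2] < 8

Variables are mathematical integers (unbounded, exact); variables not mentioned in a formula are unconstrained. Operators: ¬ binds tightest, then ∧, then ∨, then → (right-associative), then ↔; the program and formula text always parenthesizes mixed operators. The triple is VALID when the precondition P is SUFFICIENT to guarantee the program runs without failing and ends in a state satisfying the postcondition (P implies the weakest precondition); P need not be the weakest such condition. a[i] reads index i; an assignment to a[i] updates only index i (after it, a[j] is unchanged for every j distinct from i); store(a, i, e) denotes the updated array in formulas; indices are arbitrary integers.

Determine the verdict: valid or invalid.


Working backward. After the program, the postcondition x - 9 ≠ -5 ∧ lim - buf[lim + 2] < 8 must hold; in canonical form it is x ≠ 4 ∧ lim < buf[lim + 2] + 8.
Before v := q + 1: x ≠ 4 ∧ lim < buf[lim + 2] + 8
Before lim := x: x ≠ 4 ∧ x < buf[x + 2] + 8
Before lim := v + 8: x ≠ 4 ∧ x < buf[x + 2] + 8
The weakest precondition is x ≠ 4 ∧ x < buf[x + 2] + 8.
Check whether x ≠ 4 ∧ x < buf[x + 2] + 9 implies it.
Countermodel: at the initial state buf = {[2] = -8, elsewhere -8}, x = 0, the precondition holds but the weakest precondition fails.
Answer: invalid


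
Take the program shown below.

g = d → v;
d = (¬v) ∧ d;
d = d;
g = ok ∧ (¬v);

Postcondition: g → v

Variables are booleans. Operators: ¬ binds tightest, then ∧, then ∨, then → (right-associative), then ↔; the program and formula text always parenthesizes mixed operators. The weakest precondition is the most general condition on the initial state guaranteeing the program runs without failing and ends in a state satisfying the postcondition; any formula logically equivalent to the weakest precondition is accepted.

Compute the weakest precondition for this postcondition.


Working backward. After the program, g → v must hold.
Before g := ok ∧ (¬v): (ok ∧ (¬v)) → v
Before d := d: (ok ∧ (¬v)) → v
Before d := (¬v) ∧ d: (ok ∧ (¬v)) → v
Before g := d → v: (ok ∧ (¬v)) → v
Answer: WP = (ok ∧ (¬v)) → v


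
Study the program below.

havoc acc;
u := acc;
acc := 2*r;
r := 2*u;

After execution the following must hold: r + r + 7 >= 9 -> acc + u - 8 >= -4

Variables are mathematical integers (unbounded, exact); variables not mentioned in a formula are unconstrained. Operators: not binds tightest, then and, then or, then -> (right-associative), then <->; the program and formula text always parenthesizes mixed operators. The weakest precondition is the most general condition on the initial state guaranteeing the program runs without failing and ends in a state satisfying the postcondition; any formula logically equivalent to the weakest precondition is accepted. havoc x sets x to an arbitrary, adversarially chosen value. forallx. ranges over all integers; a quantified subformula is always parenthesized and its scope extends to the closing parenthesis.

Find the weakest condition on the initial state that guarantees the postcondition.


Working backward. After the program, the postcondition r + r + 7 >= 9 -> acc + u - 8 >= -4 must hold; in canonical form it is 2*r >= 2 -> acc + u >= 4.
Before r := 2*u: 4*u >= 2 -> acc + u >= 4
Before acc := 2*r: 4*u >= 2 -> 2*r + u >= 4
Before u := acc: 4*acc >= 2 -> acc + 2*r >= 4
Before havoc acc: forall acc_1. (4*acc_1 >= 2 -> acc_1 + 2*r >= 4)
Answer: WP = forall acc_1. (4*acc_1 >= 2 -> acc_1 + 2*r >= 4)


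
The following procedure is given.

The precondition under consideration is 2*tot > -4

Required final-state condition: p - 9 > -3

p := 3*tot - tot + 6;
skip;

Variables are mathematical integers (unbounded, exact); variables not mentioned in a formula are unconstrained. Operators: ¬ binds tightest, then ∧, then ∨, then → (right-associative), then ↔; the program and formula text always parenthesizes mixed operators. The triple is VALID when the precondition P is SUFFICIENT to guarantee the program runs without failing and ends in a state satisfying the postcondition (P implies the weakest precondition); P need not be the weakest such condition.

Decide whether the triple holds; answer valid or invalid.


Working backward. After the program, the postcondition p - 9 > -3 must hold; in canonical form it is p > 6.
Before skip: p > 6
Before p := 3*tot - tot + 6: 2*tot > 0
The weakest precondition is 2*tot > 0.
Check whether 2*tot > -4 implies it.
Countermodel: at the initial state tot = -1, the precondition holds but the weakest precondition fails.
Answer: invalid


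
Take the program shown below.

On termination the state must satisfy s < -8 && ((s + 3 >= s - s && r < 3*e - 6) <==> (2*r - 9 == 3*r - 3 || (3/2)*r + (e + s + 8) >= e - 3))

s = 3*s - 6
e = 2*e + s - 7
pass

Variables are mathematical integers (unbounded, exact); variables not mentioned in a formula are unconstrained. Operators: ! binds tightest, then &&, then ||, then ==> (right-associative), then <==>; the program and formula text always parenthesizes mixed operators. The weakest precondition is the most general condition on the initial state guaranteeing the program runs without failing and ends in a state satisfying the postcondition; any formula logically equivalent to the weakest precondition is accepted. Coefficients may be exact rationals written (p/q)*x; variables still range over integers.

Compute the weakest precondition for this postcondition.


Working backward. After the program, the postcondition s < -8 && ((s + 3 >= s - s && r < 3*e - 6) <==> (2*r - 9 == 3*r - 3 || (3/2)*r + (e + s + 8) >= e - 3)) must hold; in canonical form it is s < -8 && ((s >= -3 && r < 3*e - 6) <==> (r == -6 || (3/2)*r + s >= -11)).
Before skip: s < -8 && ((s >= -3 && r < 3*e - 6) <==> (r == -6 || (3/2)*r + s >= -11))
Before e := 2*e + s - 7: s < -8 && ((s >= -3 && r < 6*e + 3*s - 27) <==> (r == -6 || (3/2)*r + s >= -11))
Before s := 3*s - 6: 3*s < -2 && ((3*s >= 3 && r < 6*e + 9*s - 45) <==> (r == -6 || (3/2)*r + 3*s >= -5))
Answer: WP = 3*s < -2 && ((3*s >= 3 && r < 6*e + 9*s - 45) <==> (r == -6 || (3/2)*r + 3*s >= -5))


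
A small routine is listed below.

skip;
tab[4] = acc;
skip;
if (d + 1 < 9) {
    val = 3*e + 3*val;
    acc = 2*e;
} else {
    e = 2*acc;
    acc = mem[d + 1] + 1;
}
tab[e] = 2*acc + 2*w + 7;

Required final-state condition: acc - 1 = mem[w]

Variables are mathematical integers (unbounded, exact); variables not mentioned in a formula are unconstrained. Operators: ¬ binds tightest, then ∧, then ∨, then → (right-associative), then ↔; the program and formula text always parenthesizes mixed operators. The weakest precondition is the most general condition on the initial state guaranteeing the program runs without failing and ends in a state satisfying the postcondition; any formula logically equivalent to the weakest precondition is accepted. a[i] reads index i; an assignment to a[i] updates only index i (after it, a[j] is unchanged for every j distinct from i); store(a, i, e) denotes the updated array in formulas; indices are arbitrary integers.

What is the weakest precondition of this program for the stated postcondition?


Working backward. After the program, the postcondition acc - 1 = mem[w] must hold; in canonical form it is acc = mem[w] + 1.
Before tab[e] := 2*acc + 2*w + 7: acc = mem[w] + 1
Then branch requires 2*e = mem[w] + 1; else branch requires mem[d + 1] = mem[w].
Before the if: (d < 8 → 2*e = mem[w] + 1) ∧ ((¬(d < 8)) → mem[d + 1] = mem[w])
Before skip: (d < 8 → 2*e = mem[w] + 1) ∧ ((¬(d < 8)) → mem[d + 1] = mem[w])
Before tab[4] := acc: (d < 8 → 2*e = mem[w] + 1) ∧ ((¬(d < 8)) → mem[d + 1] = mem[w])
Before skip: (d < 8 → 2*e = mem[w] + 1) ∧ ((¬(d < 8)) → mem[d + 1] = mem[w])
Answer: WP = (d < 8 → 2*e = mem[w] + 1) ∧ ((¬(d < 8)) → mem[d + 1] = mem[w])


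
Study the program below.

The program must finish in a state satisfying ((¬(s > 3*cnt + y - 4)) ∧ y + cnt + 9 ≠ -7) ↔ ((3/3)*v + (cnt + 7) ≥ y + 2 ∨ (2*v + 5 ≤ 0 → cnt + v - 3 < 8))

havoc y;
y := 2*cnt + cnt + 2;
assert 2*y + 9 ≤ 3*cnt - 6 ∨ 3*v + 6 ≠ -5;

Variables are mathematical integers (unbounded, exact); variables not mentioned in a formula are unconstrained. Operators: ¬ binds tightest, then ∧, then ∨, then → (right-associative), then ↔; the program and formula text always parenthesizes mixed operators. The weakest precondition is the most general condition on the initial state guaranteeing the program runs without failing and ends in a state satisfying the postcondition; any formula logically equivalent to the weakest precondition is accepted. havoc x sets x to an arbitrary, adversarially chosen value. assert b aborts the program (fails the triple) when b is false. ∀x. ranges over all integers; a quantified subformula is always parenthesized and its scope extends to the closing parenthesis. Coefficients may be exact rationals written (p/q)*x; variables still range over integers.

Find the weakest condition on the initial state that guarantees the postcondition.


Working backward. After the program, the postcondition ((¬(s > 3*cnt + y - 4)) ∧ y + cnt + 9 ≠ -7) ↔ ((3/3)*v + (cnt + 7) ≥ y + 2 ∨ (2*v + 5 ≤ 0 → cnt + v - 3 < 8)) must hold; in canonical form it is ((¬(s > 3*cnt + y - 4)) ∧ cnt + y ≠ -16) ↔ (cnt + v ≥ y - 5 ∨ (2*v ≤ -5 → cnt + v < 11)).
Before assert 2*y + 9 ≤ 3*cnt - 6 ∨ 3*v + 6 ≠ -5: (2*y ≤ 3*cnt - 15 ∨ 3*v ≠ -11) ∧ (((¬(s > 3*cnt + y - 4)) ∧ cnt + y ≠ -16) ↔ (cnt + v ≥ y - 5 ∨ (2*v ≤ -5 → cnt + v < 11)))
Before y := 2*cnt + cnt + 2: (3*cnt ≤ -19 ∨ 3*v ≠ -11) ∧ (((¬(s > 6*cnt - 2)) ∧ 4*cnt ≠ -18) ↔ (v ≥ 2*cnt - 3 ∨ (2*v ≤ -5 → cnt + v < 11)))
Before havoc y: (3*cnt ≤ -19 ∨ 3*v ≠ -11) ∧ (((¬(s > 6*cnt - 2)) ∧ 4*cnt ≠ -18) ↔ (v ≥ 2*cnt - 3 ∨ (2*v ≤ -5 → cnt + v < 11)))
Answer: WP = (3*cnt ≤ -19 ∨ 3*v ≠ -11) ∧ (((¬(s > 6*cnt - 2)) ∧ 4*cnt ≠ -18) ↔ (v ≥ 2*cnt - 3 ∨ (2*v ≤ -5 → cnt + v < 11)))


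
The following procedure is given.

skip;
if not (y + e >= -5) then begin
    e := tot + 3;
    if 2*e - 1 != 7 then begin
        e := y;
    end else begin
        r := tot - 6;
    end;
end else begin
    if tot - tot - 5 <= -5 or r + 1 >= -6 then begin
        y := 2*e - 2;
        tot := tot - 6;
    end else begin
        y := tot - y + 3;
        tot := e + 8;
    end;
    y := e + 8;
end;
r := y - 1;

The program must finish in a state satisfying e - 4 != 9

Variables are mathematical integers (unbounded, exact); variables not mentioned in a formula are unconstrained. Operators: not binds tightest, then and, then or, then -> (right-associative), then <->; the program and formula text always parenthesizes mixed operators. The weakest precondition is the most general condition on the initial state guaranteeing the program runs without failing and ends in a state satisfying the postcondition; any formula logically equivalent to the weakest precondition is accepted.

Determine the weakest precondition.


Working backward. After the program, the postcondition e - 4 != 9 must hold; in canonical form it is e != 13.
Before r := y - 1: e != 13
Then branch requires (2*tot != 2 -> y != 13) and ((not (2*tot != 2)) -> tot != 10); else branch requires e != 13.
Before the if: ((not (e + y >= -5)) -> ((2*tot != 2 -> y != 13) and ((not (2*tot != 2)) -> tot != 10))) and (e + y >= -5 -> e != 13)
Before skip: ((not (e + y >= -5)) -> ((2*tot != 2 -> y != 13) and ((not (2*tot != 2)) -> tot != 10))) and (e + y >= -5 -> e != 13)
Answer: WP = ((not (e + y >= -5)) -> ((2*tot != 2 -> y != 13) and ((not (2*tot != 2)) -> tot != 10))) and (e + y >= -5 -> e != 13)


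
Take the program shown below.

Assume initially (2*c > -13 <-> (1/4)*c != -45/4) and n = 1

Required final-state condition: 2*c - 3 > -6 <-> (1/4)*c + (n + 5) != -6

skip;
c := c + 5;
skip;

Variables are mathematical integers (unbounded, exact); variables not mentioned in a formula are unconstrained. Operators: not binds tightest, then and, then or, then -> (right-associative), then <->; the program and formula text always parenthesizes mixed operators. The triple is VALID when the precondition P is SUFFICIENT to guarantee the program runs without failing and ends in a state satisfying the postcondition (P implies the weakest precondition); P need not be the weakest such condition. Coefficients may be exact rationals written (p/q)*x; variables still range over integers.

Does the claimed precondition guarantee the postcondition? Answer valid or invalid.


Working backward. After the program, the postcondition 2*c - 3 > -6 <-> (1/4)*c + (n + 5) != -6 must hold; in canonical form it is 2*c > -3 <-> (1/4)*c + n != -11.
Before skip: 2*c > -3 <-> (1/4)*c + n != -11
Before c := c + 5: 2*c > -13 <-> (1/4)*c + n != -49/4
Before skip: 2*c > -13 <-> (1/4)*c + n != -49/4
The weakest precondition is 2*c > -13 <-> (1/4)*c + n != -49/4.
Check whether (2*c > -13 <-> (1/4)*c != -45/4) and n = 1 implies it.
Countermodel: at the initial state c = -45, n = 1, the precondition holds but the weakest precondition fails.
Answer: invalid


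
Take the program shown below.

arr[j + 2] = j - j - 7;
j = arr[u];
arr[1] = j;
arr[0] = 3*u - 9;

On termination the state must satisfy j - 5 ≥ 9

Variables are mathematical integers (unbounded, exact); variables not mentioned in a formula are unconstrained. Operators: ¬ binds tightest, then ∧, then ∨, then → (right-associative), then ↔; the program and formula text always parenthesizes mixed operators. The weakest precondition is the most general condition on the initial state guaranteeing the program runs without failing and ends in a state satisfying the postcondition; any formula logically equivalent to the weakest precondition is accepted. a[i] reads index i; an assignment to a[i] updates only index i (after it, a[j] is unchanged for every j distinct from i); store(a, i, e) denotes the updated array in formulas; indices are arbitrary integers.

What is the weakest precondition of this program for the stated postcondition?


Working backward. After the program, the postcondition j - 5 ≥ 9 must hold; in canonical form it is j ≥ 14.
Before arr[0] := 3*u - 9: j ≥ 14
Before arr[1] := j: j ≥ 14
Before j := arr[u]: arr[u] ≥ 14
Before arr[j + 2] := j - j - 7: store(arr, j + 2, -7)[u] ≥ 14
Answer: WP = store(arr, j + 2, -7)[u] ≥ 14


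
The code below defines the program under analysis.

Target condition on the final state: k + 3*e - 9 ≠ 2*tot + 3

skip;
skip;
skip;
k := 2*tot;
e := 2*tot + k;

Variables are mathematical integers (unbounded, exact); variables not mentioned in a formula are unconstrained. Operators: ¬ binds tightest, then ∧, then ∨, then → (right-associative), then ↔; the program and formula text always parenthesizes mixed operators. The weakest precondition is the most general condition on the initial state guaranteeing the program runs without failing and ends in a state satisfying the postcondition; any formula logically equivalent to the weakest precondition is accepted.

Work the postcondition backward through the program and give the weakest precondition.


Working backward. After the program, the postcondition k + 3*e - 9 ≠ 2*tot + 3 must hold; in canonical form it is 3*e + k ≠ 2*tot + 12.
Before e := 2*tot + k: 4*k + 4*tot ≠ 12
Before k := 2*tot: 12*tot ≠ 12
Before skip: 12*tot ≠ 12
Before skip: 12*tot ≠ 12
Before skip: 12*tot ≠ 12
Answer: WP = 12*tot ≠ 12


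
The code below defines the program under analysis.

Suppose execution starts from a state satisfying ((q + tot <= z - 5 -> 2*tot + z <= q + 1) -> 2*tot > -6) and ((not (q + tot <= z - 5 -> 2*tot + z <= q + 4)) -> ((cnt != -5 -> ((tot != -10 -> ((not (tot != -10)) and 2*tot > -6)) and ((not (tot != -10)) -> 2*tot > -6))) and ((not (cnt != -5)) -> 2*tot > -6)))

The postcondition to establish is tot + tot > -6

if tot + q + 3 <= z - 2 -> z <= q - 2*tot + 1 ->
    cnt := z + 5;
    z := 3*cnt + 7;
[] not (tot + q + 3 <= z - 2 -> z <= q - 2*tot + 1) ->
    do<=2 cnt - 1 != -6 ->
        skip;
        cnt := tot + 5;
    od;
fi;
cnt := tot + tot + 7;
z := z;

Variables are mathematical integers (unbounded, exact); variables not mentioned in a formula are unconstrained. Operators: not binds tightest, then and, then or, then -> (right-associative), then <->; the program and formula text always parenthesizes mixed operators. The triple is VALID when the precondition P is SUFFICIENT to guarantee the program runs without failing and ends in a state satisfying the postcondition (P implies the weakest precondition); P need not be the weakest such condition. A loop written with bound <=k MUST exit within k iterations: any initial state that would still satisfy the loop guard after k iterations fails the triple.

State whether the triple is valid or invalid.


Working backward. After the program, the postcondition tot + tot > -6 must hold; in canonical form it is 2*tot > -6.
Before z := z: 2*tot > -6
Before cnt := tot + tot + 7: 2*tot > -6
Then branch requires 2*tot > -6; else branch requires (cnt != -5 -> ((tot != -10 -> ((not (tot != -10)) and 2*tot > -6)) and ((not (tot != -10)) -> 2*tot > -6))) and ((not (cnt != -5)) -> 2*tot > -6).
Before the if: ((q + tot <= z - 5 -> 2*tot + z <= q + 1) -> 2*tot > -6) and ((not (q + tot <= z - 5 -> 2*tot + z <= q + 1)) -> ((cnt != -5 -> ((tot != -10 -> ((not (tot != -10)) and 2*tot > -6)) and ((not (tot != -10)) -> 2*tot > -6))) and ((not (cnt != -5)) -> 2*tot > -6)))
The weakest precondition is ((q + tot <= z - 5 -> 2*tot + z <= q + 1) -> 2*tot > -6) and ((not (q + tot <= z - 5 -> 2*tot + z <= q + 1)) -> ((cnt != -5 -> ((tot != -10 -> ((not (tot != -10)) and 2*tot > -6)) and ((not (tot != -10)) -> 2*tot > -6))) and ((not (cnt != -5)) -> 2*tot > -6))).
Check whether ((q + tot <= z - 5 -> 2*tot + z <= q + 1) -> 2*tot > -6) and ((not (q + tot <= z - 5 -> 2*tot + z <= q + 4)) -> ((cnt != -5 -> ((tot != -10 -> ((not (tot != -10)) and 2*tot > -6)) and ((not (tot != -10)) -> 2*tot > -6))) and ((not (cnt != -5)) -> 2*tot > -6))) implies it.
Countermodel: at the initial state cnt = -4, q = 0, tot = -1, z = 4, the precondition holds but the weakest precondition fails.
Answer: invalid
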